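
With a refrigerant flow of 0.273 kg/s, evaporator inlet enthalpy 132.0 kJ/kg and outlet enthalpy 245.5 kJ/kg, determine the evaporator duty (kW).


dh = 245.5 - 132.0 = 113.5 kJ/kg
Q_evap = m_dot * dh = 0.273 * 113.5
Q_evap = 30.99 kW

30.99


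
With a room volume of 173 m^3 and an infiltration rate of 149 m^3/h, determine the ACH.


ACH = flow / volume
ACH = 149 / 173
ACH = 0.861

0.861


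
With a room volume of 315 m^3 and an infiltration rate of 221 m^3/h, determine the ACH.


ACH = flow / volume
ACH = 221 / 315
ACH = 0.702

0.702


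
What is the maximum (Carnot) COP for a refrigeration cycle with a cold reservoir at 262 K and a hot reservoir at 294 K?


dT = 294 - 262 = 32 K
COP_carnot = T_cold / dT = 262 / 32
COP_carnot = 8.188

8.188


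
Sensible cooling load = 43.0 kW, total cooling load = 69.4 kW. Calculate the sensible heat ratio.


SHR = Q_sensible / Q_total
SHR = 43.0 / 69.4
SHR = 0.62

0.62


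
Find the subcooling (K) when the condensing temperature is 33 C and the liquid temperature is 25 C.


Subcooling = T_cond - T_liquid
Subcooling = 33 - 25
Subcooling = 8 K

8


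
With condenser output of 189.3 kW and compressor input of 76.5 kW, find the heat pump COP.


COP_hp = Q_cond / W
COP_hp = 189.3 / 76.5
COP_hp = 2.475

2.475


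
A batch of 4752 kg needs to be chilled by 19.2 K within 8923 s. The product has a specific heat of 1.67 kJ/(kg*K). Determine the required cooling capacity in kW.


Q = m * cp * dT / t
Q = 4752 * 1.67 * 19.2 / 8923
Q = 17.076 kW

17.076


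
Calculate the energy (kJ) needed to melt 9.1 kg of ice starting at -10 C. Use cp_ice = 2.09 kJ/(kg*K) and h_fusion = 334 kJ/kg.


Sensible heat = cp * dT = 2.09 * 10 = 20.9 kJ/kg
Total per kg = 20.9 + 334 = 354.9 kJ/kg
Q = m * total = 9.1 * 354.9
Q = 3229.6 kJ

3229.6


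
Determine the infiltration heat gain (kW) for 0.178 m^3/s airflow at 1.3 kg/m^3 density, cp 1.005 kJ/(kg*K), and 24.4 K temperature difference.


Q = V_dot * rho * cp * dT
Q = 0.178 * 1.3 * 1.005 * 24.4
Q = 5.674 kW

5.674


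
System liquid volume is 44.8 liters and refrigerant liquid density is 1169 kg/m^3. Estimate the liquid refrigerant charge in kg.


Charge = V * rho / 1000
Charge = 44.8 * 1169 / 1000
Charge = 52.37 kg

52.37


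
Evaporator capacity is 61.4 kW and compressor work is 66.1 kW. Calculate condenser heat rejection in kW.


Q_cond = Q_evap + W
Q_cond = 61.4 + 66.1
Q_cond = 127.5 kW

127.5


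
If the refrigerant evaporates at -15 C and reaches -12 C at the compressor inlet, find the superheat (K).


Superheat = T_suction - T_evap
Superheat = -12 - (-15)
Superheat = 3 K

3


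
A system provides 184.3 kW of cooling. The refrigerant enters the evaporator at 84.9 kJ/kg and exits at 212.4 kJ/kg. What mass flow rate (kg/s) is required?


dh = 212.4 - 84.9 = 127.5 kJ/kg
m_dot = Q / dh = 184.3 / 127.5 = 1.4455 kg/s

1.4455


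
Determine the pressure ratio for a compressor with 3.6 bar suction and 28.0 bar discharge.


PR = P_high / P_low
PR = 28.0 / 3.6
PR = 7.778

7.778


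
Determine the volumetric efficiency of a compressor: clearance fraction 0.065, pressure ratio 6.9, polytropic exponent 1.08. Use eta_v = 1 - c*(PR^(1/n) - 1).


PR^(1/n) = 6.9^(1/1.08) = 5.9801506
eta_v = 1 - 0.065 * (5.9801506 - 1)
eta_v = 0.6763

0.6763


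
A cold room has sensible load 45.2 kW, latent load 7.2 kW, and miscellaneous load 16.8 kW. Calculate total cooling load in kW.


Q_total = Q_s + Q_l + Q_misc
Q_total = 45.2 + 7.2 + 16.8
Q_total = 69.2 kW

69.2


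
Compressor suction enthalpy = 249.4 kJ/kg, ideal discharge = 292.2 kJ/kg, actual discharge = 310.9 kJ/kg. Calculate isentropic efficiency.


dh_ideal = 292.2 - 249.4 = 42.8 kJ/kg
dh_actual = 310.9 - 249.4 = 61.5 kJ/kg
eta_s = dh_ideal / dh_actual = 42.8 / 61.5
eta_s = 0.6959

0.6959


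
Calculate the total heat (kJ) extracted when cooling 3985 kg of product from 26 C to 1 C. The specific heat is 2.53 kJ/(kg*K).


dT = 26 - (1) = 25 K
Q = m * cp * dT = 3985 * 2.53 * 25
Q = 252051 kJ

252051


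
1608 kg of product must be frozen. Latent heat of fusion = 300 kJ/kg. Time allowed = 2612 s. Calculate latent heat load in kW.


Q_lat = m * h_fg / t
Q_lat = 1608 * 300 / 2612
Q_lat = 184.69 kW

184.69


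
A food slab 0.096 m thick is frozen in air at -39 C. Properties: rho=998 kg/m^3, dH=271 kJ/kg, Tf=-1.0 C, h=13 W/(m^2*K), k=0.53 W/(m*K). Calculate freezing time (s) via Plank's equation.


dT = -1.0 - (-39) = 38.0 K
term1 = a/(2h) = 0.096/(2*13) = 0.003692307692
term2 = a^2/(8k) = 0.096^2/(8*0.53) = 0.002173584906
t = rho*dH*1000/dT * (term1 + term2)
t = 998*271*1000/38.0 * (0.003692307692 + 0.002173584906)
t = 41749 s

41749


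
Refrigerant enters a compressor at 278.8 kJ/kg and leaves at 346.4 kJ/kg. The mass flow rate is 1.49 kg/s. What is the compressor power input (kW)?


dh = 346.4 - 278.8 = 67.6 kJ/kg
W = m_dot * dh = 1.49 * 67.6 = 100.72 kW

100.72


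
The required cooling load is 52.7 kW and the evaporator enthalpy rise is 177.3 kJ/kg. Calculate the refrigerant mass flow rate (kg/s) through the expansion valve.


m_dot = Q / dh
m_dot = 52.7 / 177.3
m_dot = 0.2972 kg/s

0.2972


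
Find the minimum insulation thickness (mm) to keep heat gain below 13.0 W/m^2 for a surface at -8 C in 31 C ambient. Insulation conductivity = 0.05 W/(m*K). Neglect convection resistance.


dT = 31 - (-8) = 39 K
thickness = k * dT / q_max * 1000
thickness = 0.05 * 39 / 13.0 * 1000
thickness = 150.0 mm

150.0


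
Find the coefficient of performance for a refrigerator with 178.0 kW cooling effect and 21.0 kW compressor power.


COP = Q_evap / W
COP = 178.0 / 21.0
COP = 8.476

8.476


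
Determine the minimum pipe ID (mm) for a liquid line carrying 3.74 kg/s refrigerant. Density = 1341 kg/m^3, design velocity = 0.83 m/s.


A = m_dot / (rho * v) = 3.74 / (1341 * 0.83) = 0.00336019694 m^2
d = sqrt(4*A/pi) * 1000
d = 65.4 mm

65.4


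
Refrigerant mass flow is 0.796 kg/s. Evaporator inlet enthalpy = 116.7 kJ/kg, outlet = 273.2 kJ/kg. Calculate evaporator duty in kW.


dh = 273.2 - 116.7 = 156.5 kJ/kg
Q_evap = m_dot * dh = 0.796 * 156.5
Q_evap = 124.57 kW

124.57


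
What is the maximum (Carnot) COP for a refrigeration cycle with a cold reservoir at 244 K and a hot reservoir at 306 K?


dT = 306 - 244 = 62 K
COP_carnot = T_cold / dT = 244 / 62
COP_carnot = 3.935

3.935


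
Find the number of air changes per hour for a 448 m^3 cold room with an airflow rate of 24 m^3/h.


ACH = flow / volume
ACH = 24 / 448
ACH = 0.054

0.054


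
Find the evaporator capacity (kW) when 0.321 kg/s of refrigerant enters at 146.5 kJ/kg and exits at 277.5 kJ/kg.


dh = 277.5 - 146.5 = 131.0 kJ/kg
Q_evap = m_dot * dh = 0.321 * 131.0
Q_evap = 42.05 kW

42.05


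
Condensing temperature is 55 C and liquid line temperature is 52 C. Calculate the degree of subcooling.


Subcooling = T_cond - T_liquid
Subcooling = 55 - 52
Subcooling = 3 K

3


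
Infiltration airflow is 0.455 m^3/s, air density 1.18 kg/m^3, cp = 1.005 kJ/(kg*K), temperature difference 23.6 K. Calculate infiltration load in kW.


Q = V_dot * rho * cp * dT
Q = 0.455 * 1.18 * 1.005 * 23.6
Q = 12.734 kW

12.734


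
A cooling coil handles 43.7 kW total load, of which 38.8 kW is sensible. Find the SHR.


SHR = Q_sensible / Q_total
SHR = 38.8 / 43.7
SHR = 0.888

0.888


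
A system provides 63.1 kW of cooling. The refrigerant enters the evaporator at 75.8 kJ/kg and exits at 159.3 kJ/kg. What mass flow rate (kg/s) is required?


dh = 159.3 - 75.8 = 83.5 kJ/kg
m_dot = Q / dh = 63.1 / 83.5 = 0.7557 kg/s

0.7557


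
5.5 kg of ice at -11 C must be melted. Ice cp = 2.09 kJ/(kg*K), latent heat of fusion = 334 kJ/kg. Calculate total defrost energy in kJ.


Sensible heat = cp * dT = 2.09 * 11 = 22.99 kJ/kg
Total per kg = 22.99 + 334 = 356.99 kJ/kg
Q = m * total = 5.5 * 356.99
Q = 1963.4 kJ

1963.4


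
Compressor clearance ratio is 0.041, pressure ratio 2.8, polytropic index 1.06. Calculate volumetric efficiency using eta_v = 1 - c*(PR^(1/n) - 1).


PR^(1/n) = 2.8^(1/1.06) = 2.64147923
eta_v = 1 - 0.041 * (2.64147923 - 1)
eta_v = 0.9327

0.9327


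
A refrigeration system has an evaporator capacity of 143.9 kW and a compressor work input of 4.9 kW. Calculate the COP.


COP = Q_evap / W
COP = 143.9 / 4.9
COP = 29.367

29.367


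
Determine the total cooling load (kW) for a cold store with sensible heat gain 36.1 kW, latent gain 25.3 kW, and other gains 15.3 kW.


Q_total = Q_s + Q_l + Q_misc
Q_total = 36.1 + 25.3 + 15.3
Q_total = 76.7 kW

76.7


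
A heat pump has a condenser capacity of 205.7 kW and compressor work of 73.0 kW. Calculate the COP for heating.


COP_hp = Q_cond / W
COP_hp = 205.7 / 73.0
COP_hp = 2.818

2.818


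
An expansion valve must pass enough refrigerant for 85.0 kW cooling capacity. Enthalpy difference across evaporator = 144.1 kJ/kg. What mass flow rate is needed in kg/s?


m_dot = Q / dh
m_dot = 85.0 / 144.1
m_dot = 0.5899 kg/s

0.5899


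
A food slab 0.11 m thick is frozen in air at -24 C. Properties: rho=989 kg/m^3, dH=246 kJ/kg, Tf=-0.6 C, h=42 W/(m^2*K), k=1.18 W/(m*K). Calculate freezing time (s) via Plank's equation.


dT = -0.6 - (-24) = 23.4 K
term1 = a/(2h) = 0.11/(2*42) = 0.00130952381
term2 = a^2/(8k) = 0.11^2/(8*1.18) = 0.001281779661
t = rho*dH*1000/dT * (term1 + term2)
t = 989*246*1000/23.4 * (0.00130952381 + 0.001281779661)
t = 26942 s

26942


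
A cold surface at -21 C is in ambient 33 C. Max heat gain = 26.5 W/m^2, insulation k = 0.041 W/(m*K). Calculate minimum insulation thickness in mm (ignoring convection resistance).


dT = 33 - (-21) = 54 K
thickness = k * dT / q_max * 1000
thickness = 0.041 * 54 / 26.5 * 1000
thickness = 83.5 mm

83.5


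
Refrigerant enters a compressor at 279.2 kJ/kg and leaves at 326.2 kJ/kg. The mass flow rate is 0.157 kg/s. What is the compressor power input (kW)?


dh = 326.2 - 279.2 = 47.0 kJ/kg
W = m_dot * dh = 0.157 * 47.0 = 7.38 kW

7.38


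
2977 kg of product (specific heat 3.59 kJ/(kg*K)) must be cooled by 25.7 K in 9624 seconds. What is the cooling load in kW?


Q = m * cp * dT / t
Q = 2977 * 3.59 * 25.7 / 9624
Q = 28.54 kW

28.54


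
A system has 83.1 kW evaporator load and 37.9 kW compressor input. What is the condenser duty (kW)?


Q_cond = Q_evap + W
Q_cond = 83.1 + 37.9
Q_cond = 121.0 kW

121.0


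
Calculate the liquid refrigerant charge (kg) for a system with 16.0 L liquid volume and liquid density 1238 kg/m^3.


Charge = V * rho / 1000
Charge = 16.0 * 1238 / 1000
Charge = 19.81 kg

19.81


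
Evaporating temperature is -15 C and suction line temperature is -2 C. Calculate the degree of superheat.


Superheat = T_suction - T_evap
Superheat = -2 - (-15)
Superheat = 13 K

13


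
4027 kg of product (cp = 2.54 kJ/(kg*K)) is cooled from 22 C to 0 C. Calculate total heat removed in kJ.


dT = 22 - (0) = 22 K
Q = m * cp * dT = 4027 * 2.54 * 22
Q = 225029 kJ

225029


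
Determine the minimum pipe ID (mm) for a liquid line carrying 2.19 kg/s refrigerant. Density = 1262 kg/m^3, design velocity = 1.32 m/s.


A = m_dot / (rho * v) = 2.19 / (1262 * 1.32) = 0.001314652067 m^2
d = sqrt(4*A/pi) * 1000
d = 40.9 mm

40.9


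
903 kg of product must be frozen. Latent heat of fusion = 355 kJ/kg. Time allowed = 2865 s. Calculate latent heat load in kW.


Q_lat = m * h_fg / t
Q_lat = 903 * 355 / 2865
Q_lat = 111.89 kW

111.89


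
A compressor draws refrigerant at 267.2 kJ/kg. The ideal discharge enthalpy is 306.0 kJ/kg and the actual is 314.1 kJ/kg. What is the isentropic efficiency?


dh_ideal = 306.0 - 267.2 = 38.8 kJ/kg
dh_actual = 314.1 - 267.2 = 46.9 kJ/kg
eta_s = dh_ideal / dh_actual = 38.8 / 46.9
eta_s = 0.8273

0.8273


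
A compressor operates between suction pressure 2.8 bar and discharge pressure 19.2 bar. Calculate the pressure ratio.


PR = P_high / P_low
PR = 19.2 / 2.8
PR = 6.857

6.857


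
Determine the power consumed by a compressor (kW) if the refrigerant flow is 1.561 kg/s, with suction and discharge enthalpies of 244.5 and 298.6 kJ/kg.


dh = 298.6 - 244.5 = 54.1 kJ/kg
W = m_dot * dh = 1.561 * 54.1 = 84.45 kW

84.45


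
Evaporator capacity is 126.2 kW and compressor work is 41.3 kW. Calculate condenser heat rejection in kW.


Q_cond = Q_evap + W
Q_cond = 126.2 + 41.3
Q_cond = 167.5 kW

167.5


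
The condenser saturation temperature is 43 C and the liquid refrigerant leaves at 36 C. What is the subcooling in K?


Subcooling = T_cond - T_liquid
Subcooling = 43 - 36
Subcooling = 7 K

7


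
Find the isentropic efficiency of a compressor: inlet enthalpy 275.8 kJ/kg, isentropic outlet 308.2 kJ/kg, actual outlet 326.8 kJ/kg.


dh_ideal = 308.2 - 275.8 = 32.4 kJ/kg
dh_actual = 326.8 - 275.8 = 51.0 kJ/kg
eta_s = dh_ideal / dh_actual = 32.4 / 51.0
eta_s = 0.6353

0.6353


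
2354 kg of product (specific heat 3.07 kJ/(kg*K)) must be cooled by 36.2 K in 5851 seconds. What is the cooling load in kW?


Q = m * cp * dT / t
Q = 2354 * 3.07 * 36.2 / 5851
Q = 44.712 kW

44.712


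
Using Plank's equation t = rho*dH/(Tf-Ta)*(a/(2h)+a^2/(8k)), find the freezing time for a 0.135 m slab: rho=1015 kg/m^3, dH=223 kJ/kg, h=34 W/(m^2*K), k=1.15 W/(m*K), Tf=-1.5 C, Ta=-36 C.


dT = -1.5 - (-36) = 34.5 K
term1 = a/(2h) = 0.135/(2*34) = 0.001985294118
term2 = a^2/(8k) = 0.135^2/(8*1.15) = 0.001980978261
t = rho*dH*1000/dT * (term1 + term2)
t = 1015*223*1000/34.5 * (0.001985294118 + 0.001980978261)
t = 26022 s

26022


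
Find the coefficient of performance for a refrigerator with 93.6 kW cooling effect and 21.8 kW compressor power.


COP = Q_evap / W
COP = 93.6 / 21.8
COP = 4.294

4.294


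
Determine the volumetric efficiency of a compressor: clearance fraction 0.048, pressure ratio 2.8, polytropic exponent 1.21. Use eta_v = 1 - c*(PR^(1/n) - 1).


PR^(1/n) = 2.8^(1/1.21) = 2.34181235
eta_v = 1 - 0.048 * (2.34181235 - 1)
eta_v = 0.9356

0.9356


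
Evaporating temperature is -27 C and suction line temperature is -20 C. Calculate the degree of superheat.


Superheat = T_suction - T_evap
Superheat = -20 - (-27)
Superheat = 7 K

7


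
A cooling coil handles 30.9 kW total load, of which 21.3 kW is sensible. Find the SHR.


SHR = Q_sensible / Q_total
SHR = 21.3 / 30.9
SHR = 0.689

0.689


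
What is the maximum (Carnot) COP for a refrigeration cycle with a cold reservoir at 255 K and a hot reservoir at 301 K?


dT = 301 - 255 = 46 K
COP_carnot = T_cold / dT = 255 / 46
COP_carnot = 5.543

5.543


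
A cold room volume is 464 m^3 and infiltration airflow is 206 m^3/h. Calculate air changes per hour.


ACH = flow / volume
ACH = 206 / 464
ACH = 0.444

0.444


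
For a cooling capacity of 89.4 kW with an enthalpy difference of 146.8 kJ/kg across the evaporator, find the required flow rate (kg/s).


m_dot = Q / dh
m_dot = 89.4 / 146.8
m_dot = 0.609 kg/s

0.609


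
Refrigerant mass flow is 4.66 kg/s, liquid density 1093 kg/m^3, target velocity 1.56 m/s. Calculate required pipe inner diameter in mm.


A = m_dot / (rho * v) = 4.66 / (1093 * 1.56) = 0.002733009595 m^2
d = sqrt(4*A/pi) * 1000
d = 59.0 mm

59.0


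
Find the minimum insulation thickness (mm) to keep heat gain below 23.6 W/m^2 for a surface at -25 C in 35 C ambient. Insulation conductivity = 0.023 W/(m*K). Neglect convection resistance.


dT = 35 - (-25) = 60 K
thickness = k * dT / q_max * 1000
thickness = 0.023 * 60 / 23.6 * 1000
thickness = 58.5 mm

58.5


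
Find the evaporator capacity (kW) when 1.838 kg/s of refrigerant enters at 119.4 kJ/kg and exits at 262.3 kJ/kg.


dh = 262.3 - 119.4 = 142.9 kJ/kg
Q_evap = m_dot * dh = 1.838 * 142.9
Q_evap = 262.65 kW

262.65


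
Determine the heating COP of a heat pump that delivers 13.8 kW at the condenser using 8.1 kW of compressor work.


COP_hp = Q_cond / W
COP_hp = 13.8 / 8.1
COP_hp = 1.704

1.704


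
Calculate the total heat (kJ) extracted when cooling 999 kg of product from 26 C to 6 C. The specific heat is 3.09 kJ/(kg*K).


dT = 26 - (6) = 20 K
Q = m * cp * dT = 999 * 3.09 * 20
Q = 61738 kJ

61738


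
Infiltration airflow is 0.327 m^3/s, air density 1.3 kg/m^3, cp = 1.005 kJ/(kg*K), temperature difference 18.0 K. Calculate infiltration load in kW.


Q = V_dot * rho * cp * dT
Q = 0.327 * 1.3 * 1.005 * 18.0
Q = 7.69 kW

7.69


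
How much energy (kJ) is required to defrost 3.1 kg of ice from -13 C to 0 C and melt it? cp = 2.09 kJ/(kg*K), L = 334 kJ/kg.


Sensible heat = cp * dT = 2.09 * 13 = 27.17 kJ/kg
Total per kg = 27.17 + 334 = 361.17 kJ/kg
Q = m * total = 3.1 * 361.17
Q = 1119.6 kJ

1119.6


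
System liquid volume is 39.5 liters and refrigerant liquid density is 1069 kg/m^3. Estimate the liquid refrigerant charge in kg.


Charge = V * rho / 1000
Charge = 39.5 * 1069 / 1000
Charge = 42.23 kg

42.23


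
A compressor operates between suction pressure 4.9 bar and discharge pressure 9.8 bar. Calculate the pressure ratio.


PR = P_high / P_low
PR = 9.8 / 4.9
PR = 2.0

2.0


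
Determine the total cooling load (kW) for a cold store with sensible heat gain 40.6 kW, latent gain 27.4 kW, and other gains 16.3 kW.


Q_total = Q_s + Q_l + Q_misc
Q_total = 40.6 + 27.4 + 16.3
Q_total = 84.3 kW

84.3


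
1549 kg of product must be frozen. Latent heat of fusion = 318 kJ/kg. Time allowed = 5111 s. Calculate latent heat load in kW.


Q_lat = m * h_fg / t
Q_lat = 1549 * 318 / 5111
Q_lat = 96.38 kW

96.38


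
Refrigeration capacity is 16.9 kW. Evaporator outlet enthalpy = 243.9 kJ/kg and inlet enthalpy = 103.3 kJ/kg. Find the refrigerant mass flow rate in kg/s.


dh = 243.9 - 103.3 = 140.6 kJ/kg
m_dot = Q / dh = 16.9 / 140.6 = 0.1202 kg/s

0.1202


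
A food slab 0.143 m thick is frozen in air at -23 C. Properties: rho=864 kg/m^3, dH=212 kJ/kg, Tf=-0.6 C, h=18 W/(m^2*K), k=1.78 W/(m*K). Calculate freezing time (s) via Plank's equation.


dT = -0.6 - (-23) = 22.4 K
term1 = a/(2h) = 0.143/(2*18) = 0.003972222222
term2 = a^2/(8k) = 0.143^2/(8*1.78) = 0.001436025281
t = rho*dH*1000/dT * (term1 + term2)
t = 864*212*1000/22.4 * (0.003972222222 + 0.001436025281)
t = 44224 s

44224


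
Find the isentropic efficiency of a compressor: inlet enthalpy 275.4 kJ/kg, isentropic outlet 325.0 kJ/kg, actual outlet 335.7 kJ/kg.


dh_ideal = 325.0 - 275.4 = 49.6 kJ/kg
dh_actual = 335.7 - 275.4 = 60.3 kJ/kg
eta_s = dh_ideal / dh_actual = 49.6 / 60.3
eta_s = 0.8226

0.8226


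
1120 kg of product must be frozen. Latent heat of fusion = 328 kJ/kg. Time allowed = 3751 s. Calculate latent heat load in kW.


Q_lat = m * h_fg / t
Q_lat = 1120 * 328 / 3751
Q_lat = 97.94 kW

97.94


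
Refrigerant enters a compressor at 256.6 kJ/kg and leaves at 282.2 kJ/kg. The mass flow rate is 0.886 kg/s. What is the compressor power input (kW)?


dh = 282.2 - 256.6 = 25.6 kJ/kg
W = m_dot * dh = 0.886 * 25.6 = 22.68 kW

22.68


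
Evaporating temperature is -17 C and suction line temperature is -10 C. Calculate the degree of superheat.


Superheat = T_suction - T_evap
Superheat = -10 - (-17)
Superheat = 7 K

7


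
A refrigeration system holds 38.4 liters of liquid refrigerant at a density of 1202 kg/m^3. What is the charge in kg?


Charge = V * rho / 1000
Charge = 38.4 * 1202 / 1000
Charge = 46.16 kg

46.16


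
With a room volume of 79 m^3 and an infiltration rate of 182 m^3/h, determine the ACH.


ACH = flow / volume
ACH = 182 / 79
ACH = 2.304

2.304


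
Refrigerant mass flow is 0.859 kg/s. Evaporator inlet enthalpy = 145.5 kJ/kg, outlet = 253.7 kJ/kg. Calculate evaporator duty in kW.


dh = 253.7 - 145.5 = 108.2 kJ/kg
Q_evap = m_dot * dh = 0.859 * 108.2
Q_evap = 92.94 kW

92.94


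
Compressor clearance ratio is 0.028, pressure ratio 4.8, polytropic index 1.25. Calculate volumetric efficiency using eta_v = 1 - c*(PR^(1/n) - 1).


PR^(1/n) = 4.8^(1/1.25) = 3.50746212
eta_v = 1 - 0.028 * (3.50746212 - 1)
eta_v = 0.9298

0.9298


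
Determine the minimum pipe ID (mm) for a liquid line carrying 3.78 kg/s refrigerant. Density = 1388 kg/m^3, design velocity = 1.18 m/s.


A = m_dot / (rho * v) = 3.78 / (1388 * 1.18) = 0.002307917745 m^2
d = sqrt(4*A/pi) * 1000
d = 54.2 mm

54.2


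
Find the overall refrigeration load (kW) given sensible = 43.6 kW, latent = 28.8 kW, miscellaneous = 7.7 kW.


Q_total = Q_s + Q_l + Q_misc
Q_total = 43.6 + 28.8 + 7.7
Q_total = 80.1 kW

80.1


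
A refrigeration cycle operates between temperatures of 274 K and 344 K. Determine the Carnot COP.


dT = 344 - 274 = 70 K
COP_carnot = T_cold / dT = 274 / 70
COP_carnot = 3.914

3.914


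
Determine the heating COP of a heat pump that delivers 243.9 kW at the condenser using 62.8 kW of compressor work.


COP_hp = Q_cond / W
COP_hp = 243.9 / 62.8
COP_hp = 3.884

3.884


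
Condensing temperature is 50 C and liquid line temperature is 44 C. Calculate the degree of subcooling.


Subcooling = T_cond - T_liquid
Subcooling = 50 - 44
Subcooling = 6 K

6


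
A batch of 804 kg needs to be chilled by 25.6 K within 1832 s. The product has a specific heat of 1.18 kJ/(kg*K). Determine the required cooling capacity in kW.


Q = m * cp * dT / t
Q = 804 * 1.18 * 25.6 / 1832
Q = 13.257 kW

13.257


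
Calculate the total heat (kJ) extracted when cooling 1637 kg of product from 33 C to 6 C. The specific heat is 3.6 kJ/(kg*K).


dT = 33 - (6) = 27 K
Q = m * cp * dT = 1637 * 3.6 * 27
Q = 159116 kJ

159116


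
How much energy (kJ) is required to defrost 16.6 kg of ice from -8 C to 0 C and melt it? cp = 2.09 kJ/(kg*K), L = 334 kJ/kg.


Sensible heat = cp * dT = 2.09 * 8 = 16.72 kJ/kg
Total per kg = 16.72 + 334 = 350.72 kJ/kg
Q = m * total = 16.6 * 350.72
Q = 5822.0 kJ

5822.0


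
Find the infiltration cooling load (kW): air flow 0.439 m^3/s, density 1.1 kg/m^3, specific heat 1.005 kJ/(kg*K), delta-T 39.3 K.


Q = V_dot * rho * cp * dT
Q = 0.439 * 1.1 * 1.005 * 39.3
Q = 19.073 kW

19.073


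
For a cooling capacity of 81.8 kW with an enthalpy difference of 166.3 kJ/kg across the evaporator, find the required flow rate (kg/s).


m_dot = Q / dh
m_dot = 81.8 / 166.3
m_dot = 0.4919 kg/s

0.4919


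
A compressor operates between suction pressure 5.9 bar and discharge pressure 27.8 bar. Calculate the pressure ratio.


PR = P_high / P_low
PR = 27.8 / 5.9
PR = 4.712

4.712


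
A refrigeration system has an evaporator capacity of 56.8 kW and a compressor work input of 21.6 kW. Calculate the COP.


COP = Q_evap / W
COP = 56.8 / 21.6
COP = 2.63

2.63


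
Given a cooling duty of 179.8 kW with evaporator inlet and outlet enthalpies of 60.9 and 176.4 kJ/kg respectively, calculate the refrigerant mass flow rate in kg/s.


dh = 176.4 - 60.9 = 115.5 kJ/kg
m_dot = Q / dh = 179.8 / 115.5 = 1.5567 kg/s

1.5567


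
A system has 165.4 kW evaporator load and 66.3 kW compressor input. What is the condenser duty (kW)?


Q_cond = Q_evap + W
Q_cond = 165.4 + 66.3
Q_cond = 231.7 kW

231.7


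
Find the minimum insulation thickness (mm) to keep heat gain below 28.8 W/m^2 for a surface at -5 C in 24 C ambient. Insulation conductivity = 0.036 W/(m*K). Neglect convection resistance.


dT = 24 - (-5) = 29 K
thickness = k * dT / q_max * 1000
thickness = 0.036 * 29 / 28.8 * 1000
thickness = 36.3 mm

36.3


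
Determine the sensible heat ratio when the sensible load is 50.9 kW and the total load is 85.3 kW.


SHR = Q_sensible / Q_total
SHR = 50.9 / 85.3
SHR = 0.597

0.597


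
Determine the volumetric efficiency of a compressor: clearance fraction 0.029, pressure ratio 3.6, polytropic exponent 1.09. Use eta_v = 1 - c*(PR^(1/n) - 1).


PR^(1/n) = 3.6^(1/1.09) = 3.23868915
eta_v = 1 - 0.029 * (3.23868915 - 1)
eta_v = 0.9351

0.9351


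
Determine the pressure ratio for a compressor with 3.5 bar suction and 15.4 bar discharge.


PR = P_high / P_low
PR = 15.4 / 3.5
PR = 4.4

4.4


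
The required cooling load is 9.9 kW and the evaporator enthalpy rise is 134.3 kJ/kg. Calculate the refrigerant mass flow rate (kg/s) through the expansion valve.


m_dot = Q / dh
m_dot = 9.9 / 134.3
m_dot = 0.0737 kg/s

0.0737


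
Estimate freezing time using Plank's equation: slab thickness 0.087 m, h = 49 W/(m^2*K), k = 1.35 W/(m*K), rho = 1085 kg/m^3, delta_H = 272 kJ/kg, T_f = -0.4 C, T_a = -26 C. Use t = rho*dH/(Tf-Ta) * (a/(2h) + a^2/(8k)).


dT = -0.4 - (-26) = 25.6 K
term1 = a/(2h) = 0.087/(2*49) = 0.000887755102
term2 = a^2/(8k) = 0.087^2/(8*1.35) = 0.0007008333333
t = rho*dH*1000/dT * (term1 + term2)
t = 1085*272*1000/25.6 * (0.000887755102 + 0.0007008333333)
t = 18313 s

18313


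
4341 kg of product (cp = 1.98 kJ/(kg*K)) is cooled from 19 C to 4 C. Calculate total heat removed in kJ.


dT = 19 - (4) = 15 K
Q = m * cp * dT = 4341 * 1.98 * 15
Q = 128928 kJ

128928


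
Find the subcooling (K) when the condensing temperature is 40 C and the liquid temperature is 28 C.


Subcooling = T_cond - T_liquid
Subcooling = 40 - 28
Subcooling = 12 K

12


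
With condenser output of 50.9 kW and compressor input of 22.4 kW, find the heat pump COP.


COP_hp = Q_cond / W
COP_hp = 50.9 / 22.4
COP_hp = 2.272

2.272


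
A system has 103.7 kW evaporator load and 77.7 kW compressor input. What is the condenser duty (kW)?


Q_cond = Q_evap + W
Q_cond = 103.7 + 77.7
Q_cond = 181.4 kW

181.4


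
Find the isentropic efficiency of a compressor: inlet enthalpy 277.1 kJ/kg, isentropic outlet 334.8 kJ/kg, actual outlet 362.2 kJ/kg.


dh_ideal = 334.8 - 277.1 = 57.7 kJ/kg
dh_actual = 362.2 - 277.1 = 85.1 kJ/kg
eta_s = dh_ideal / dh_actual = 57.7 / 85.1
eta_s = 0.678

0.678


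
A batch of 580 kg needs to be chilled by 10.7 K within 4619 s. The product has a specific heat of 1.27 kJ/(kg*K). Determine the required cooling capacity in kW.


Q = m * cp * dT / t
Q = 580 * 1.27 * 10.7 / 4619
Q = 1.706 kW

1.706


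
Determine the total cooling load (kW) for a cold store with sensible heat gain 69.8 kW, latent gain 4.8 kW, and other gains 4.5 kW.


Q_total = Q_s + Q_l + Q_misc
Q_total = 69.8 + 4.8 + 4.5
Q_total = 79.1 kW

79.1


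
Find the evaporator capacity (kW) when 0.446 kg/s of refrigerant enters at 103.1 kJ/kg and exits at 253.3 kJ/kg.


dh = 253.3 - 103.1 = 150.2 kJ/kg
Q_evap = m_dot * dh = 0.446 * 150.2
Q_evap = 66.99 kW

66.99


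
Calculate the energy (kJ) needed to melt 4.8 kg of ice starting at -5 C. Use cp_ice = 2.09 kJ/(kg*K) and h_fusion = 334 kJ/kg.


Sensible heat = cp * dT = 2.09 * 5 = 10.45 kJ/kg
Total per kg = 10.45 + 334 = 344.45 kJ/kg
Q = m * total = 4.8 * 344.45
Q = 1653.4 kJ

1653.4


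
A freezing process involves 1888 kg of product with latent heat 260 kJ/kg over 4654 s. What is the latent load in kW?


Q_lat = m * h_fg / t
Q_lat = 1888 * 260 / 4654
Q_lat = 105.47 kW

105.47


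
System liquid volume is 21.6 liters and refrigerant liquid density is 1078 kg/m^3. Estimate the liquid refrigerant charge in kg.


Charge = V * rho / 1000
Charge = 21.6 * 1078 / 1000
Charge = 23.28 kg

23.28


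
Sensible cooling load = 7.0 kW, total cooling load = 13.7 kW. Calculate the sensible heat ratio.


SHR = Q_sensible / Q_total
SHR = 7.0 / 13.7
SHR = 0.511

0.511


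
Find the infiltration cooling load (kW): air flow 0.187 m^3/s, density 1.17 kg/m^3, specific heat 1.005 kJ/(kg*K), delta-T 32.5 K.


Q = V_dot * rho * cp * dT
Q = 0.187 * 1.17 * 1.005 * 32.5
Q = 7.146 kW

7.146


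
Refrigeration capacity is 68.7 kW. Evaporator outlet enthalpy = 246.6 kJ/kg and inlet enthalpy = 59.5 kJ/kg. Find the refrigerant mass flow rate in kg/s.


dh = 246.6 - 59.5 = 187.1 kJ/kg
m_dot = Q / dh = 68.7 / 187.1 = 0.3672 kg/s

0.3672


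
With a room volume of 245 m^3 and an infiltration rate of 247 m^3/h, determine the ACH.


ACH = flow / volume
ACH = 247 / 245
ACH = 1.008

1.008


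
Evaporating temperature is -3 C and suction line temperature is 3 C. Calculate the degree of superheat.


Superheat = T_suction - T_evap
Superheat = 3 - (-3)
Superheat = 6 K

6


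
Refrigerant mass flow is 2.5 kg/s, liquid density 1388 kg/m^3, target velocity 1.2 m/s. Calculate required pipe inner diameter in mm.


A = m_dot / (rho * v) = 2.5 / (1388 * 1.2) = 0.001500960615 m^2
d = sqrt(4*A/pi) * 1000
d = 43.7 mm

43.7


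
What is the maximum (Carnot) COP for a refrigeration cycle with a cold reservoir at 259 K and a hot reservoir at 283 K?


dT = 283 - 259 = 24 K
COP_carnot = T_cold / dT = 259 / 24
COP_carnot = 10.792

10.792


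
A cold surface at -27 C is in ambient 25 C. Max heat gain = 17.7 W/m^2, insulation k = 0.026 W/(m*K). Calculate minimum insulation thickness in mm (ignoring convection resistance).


dT = 25 - (-27) = 52 K
thickness = k * dT / q_max * 1000
thickness = 0.026 * 52 / 17.7 * 1000
thickness = 76.4 mm

76.4


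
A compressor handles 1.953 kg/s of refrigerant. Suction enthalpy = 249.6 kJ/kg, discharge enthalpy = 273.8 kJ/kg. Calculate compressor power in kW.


dh = 273.8 - 249.6 = 24.2 kJ/kg
W = m_dot * dh = 1.953 * 24.2 = 47.26 kW

47.26


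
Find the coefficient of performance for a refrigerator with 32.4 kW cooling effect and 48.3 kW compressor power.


COP = Q_evap / W
COP = 32.4 / 48.3
COP = 0.671

0.671


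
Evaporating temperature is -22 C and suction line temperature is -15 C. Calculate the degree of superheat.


Superheat = T_suction - T_evap
Superheat = -15 - (-22)
Superheat = 7 K

7


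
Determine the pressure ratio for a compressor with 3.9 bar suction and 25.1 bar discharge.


PR = P_high / P_low
PR = 25.1 / 3.9
PR = 6.436

6.436


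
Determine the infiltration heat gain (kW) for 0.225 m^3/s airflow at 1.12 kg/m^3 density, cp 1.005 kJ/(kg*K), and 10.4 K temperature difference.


Q = V_dot * rho * cp * dT
Q = 0.225 * 1.12 * 1.005 * 10.4
Q = 2.634 kW

2.634


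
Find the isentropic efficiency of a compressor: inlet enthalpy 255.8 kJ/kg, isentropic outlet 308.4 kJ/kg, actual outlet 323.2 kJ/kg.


dh_ideal = 308.4 - 255.8 = 52.6 kJ/kg
dh_actual = 323.2 - 255.8 = 67.4 kJ/kg
eta_s = dh_ideal / dh_actual = 52.6 / 67.4
eta_s = 0.7804

0.7804


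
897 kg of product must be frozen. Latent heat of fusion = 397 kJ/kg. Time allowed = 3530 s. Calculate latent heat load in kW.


Q_lat = m * h_fg / t
Q_lat = 897 * 397 / 3530
Q_lat = 100.88 kW

100.88


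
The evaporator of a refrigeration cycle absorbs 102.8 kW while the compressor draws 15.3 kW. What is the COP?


COP = Q_evap / W
COP = 102.8 / 15.3
COP = 6.719

6.719


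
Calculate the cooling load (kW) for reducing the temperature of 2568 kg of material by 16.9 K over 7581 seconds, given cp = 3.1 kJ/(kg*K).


Q = m * cp * dT / t
Q = 2568 * 3.1 * 16.9 / 7581
Q = 17.747 kW

17.747


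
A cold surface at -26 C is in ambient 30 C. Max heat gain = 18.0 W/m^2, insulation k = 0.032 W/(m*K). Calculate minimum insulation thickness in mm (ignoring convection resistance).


dT = 30 - (-26) = 56 K
thickness = k * dT / q_max * 1000
thickness = 0.032 * 56 / 18.0 * 1000
thickness = 99.6 mm

99.6


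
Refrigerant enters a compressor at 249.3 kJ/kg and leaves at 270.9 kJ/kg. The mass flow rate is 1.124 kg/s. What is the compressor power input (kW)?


dh = 270.9 - 249.3 = 21.6 kJ/kg
W = m_dot * dh = 1.124 * 21.6 = 24.28 kW

24.28


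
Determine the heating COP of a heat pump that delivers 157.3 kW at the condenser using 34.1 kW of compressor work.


COP_hp = Q_cond / W
COP_hp = 157.3 / 34.1
COP_hp = 4.613

4.613


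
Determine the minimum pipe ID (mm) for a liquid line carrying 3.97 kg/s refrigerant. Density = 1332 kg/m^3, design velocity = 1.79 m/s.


A = m_dot / (rho * v) = 3.97 / (1332 * 1.79) = 0.001665072894 m^2
d = sqrt(4*A/pi) * 1000
d = 46.0 mm

46.0


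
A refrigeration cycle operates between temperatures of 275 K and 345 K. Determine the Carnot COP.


dT = 345 - 275 = 70 K
COP_carnot = T_cold / dT = 275 / 70
COP_carnot = 3.929

3.929


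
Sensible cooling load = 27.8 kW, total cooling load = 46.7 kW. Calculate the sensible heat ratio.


SHR = Q_sensible / Q_total
SHR = 27.8 / 46.7
SHR = 0.595

0.595


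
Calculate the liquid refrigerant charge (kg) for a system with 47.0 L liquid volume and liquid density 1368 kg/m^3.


Charge = V * rho / 1000
Charge = 47.0 * 1368 / 1000
Charge = 64.3 kg

64.3


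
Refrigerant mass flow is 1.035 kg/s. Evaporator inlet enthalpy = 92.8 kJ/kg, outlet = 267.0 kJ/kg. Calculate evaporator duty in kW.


dh = 267.0 - 92.8 = 174.2 kJ/kg
Q_evap = m_dot * dh = 1.035 * 174.2
Q_evap = 180.3 kW

180.3


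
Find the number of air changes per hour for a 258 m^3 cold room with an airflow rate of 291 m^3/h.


ACH = flow / volume
ACH = 291 / 258
ACH = 1.128

1.128


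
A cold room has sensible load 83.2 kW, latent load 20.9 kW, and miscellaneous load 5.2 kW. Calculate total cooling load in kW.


Q_total = Q_s + Q_l + Q_misc
Q_total = 83.2 + 20.9 + 5.2
Q_total = 109.3 kW

109.3


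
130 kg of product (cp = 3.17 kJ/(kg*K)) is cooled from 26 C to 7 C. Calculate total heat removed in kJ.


dT = 26 - (7) = 19 K
Q = m * cp * dT = 130 * 3.17 * 19
Q = 7830 kJ

7830


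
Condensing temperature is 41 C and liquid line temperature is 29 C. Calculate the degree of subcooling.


Subcooling = T_cond - T_liquid
Subcooling = 41 - 29
Subcooling = 12 K

12


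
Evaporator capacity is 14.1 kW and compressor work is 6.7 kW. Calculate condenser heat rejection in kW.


Q_cond = Q_evap + W
Q_cond = 14.1 + 6.7
Q_cond = 20.8 kW

20.8


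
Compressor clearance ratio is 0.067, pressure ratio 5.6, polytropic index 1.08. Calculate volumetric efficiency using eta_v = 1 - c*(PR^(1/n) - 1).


PR^(1/n) = 5.6^(1/1.08) = 4.92908936
eta_v = 1 - 0.067 * (4.92908936 - 1)
eta_v = 0.7368

0.7368


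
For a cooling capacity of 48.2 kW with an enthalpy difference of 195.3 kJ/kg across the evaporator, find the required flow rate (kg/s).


m_dot = Q / dh
m_dot = 48.2 / 195.3
m_dot = 0.2468 kg/s

0.2468


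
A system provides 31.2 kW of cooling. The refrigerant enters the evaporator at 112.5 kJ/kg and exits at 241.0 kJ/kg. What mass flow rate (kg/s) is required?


dh = 241.0 - 112.5 = 128.5 kJ/kg
m_dot = Q / dh = 31.2 / 128.5 = 0.2428 kg/s

0.2428


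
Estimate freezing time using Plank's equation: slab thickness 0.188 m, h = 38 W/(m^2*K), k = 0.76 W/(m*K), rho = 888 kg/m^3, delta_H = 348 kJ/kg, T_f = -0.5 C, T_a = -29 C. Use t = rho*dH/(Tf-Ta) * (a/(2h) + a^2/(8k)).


dT = -0.5 - (-29) = 28.5 K
term1 = a/(2h) = 0.188/(2*38) = 0.002473684211
term2 = a^2/(8k) = 0.188^2/(8*0.76) = 0.005813157895
t = rho*dH*1000/dT * (term1 + term2)
t = 888*348*1000/28.5 * (0.002473684211 + 0.005813157895)
t = 89854 s

89854


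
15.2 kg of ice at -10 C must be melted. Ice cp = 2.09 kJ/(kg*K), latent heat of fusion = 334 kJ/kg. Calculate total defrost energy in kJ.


Sensible heat = cp * dT = 2.09 * 10 = 20.9 kJ/kg
Total per kg = 20.9 + 334 = 354.9 kJ/kg
Q = m * total = 15.2 * 354.9
Q = 5394.5 kJ

5394.5


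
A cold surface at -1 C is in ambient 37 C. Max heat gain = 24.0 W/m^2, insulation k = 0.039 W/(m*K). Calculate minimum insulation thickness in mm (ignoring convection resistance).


dT = 37 - (-1) = 38 K
thickness = k * dT / q_max * 1000
thickness = 0.039 * 38 / 24.0 * 1000
thickness = 61.8 mm

61.8


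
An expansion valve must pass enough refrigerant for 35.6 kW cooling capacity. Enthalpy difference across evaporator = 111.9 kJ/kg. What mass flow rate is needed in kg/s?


m_dot = Q / dh
m_dot = 35.6 / 111.9
m_dot = 0.3181 kg/s

0.3181


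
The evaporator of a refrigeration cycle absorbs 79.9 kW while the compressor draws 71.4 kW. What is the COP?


COP = Q_evap / W
COP = 79.9 / 71.4
COP = 1.119

1.119


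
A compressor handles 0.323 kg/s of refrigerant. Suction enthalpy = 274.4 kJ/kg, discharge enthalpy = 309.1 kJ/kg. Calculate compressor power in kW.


dh = 309.1 - 274.4 = 34.7 kJ/kg
W = m_dot * dh = 0.323 * 34.7 = 11.21 kW

11.21


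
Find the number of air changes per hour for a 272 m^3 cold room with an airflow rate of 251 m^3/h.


ACH = flow / volume
ACH = 251 / 272
ACH = 0.923

0.923


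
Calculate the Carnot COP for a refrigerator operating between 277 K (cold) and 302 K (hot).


dT = 302 - 277 = 25 K
COP_carnot = T_cold / dT = 277 / 25
COP_carnot = 11.08

11.08


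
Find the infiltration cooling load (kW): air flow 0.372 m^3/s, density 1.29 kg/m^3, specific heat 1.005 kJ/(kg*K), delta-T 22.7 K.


Q = V_dot * rho * cp * dT
Q = 0.372 * 1.29 * 1.005 * 22.7
Q = 10.948 kW

10.948


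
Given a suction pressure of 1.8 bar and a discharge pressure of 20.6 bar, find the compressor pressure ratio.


PR = P_high / P_low
PR = 20.6 / 1.8
PR = 11.444

11.444


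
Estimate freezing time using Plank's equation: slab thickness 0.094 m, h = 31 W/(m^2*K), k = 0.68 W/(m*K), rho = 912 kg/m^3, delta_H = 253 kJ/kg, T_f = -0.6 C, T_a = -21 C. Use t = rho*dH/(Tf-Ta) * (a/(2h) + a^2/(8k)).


dT = -0.6 - (-21) = 20.4 K
term1 = a/(2h) = 0.094/(2*31) = 0.001516129032
term2 = a^2/(8k) = 0.094^2/(8*0.68) = 0.001624264706
t = rho*dH*1000/dT * (term1 + term2)
t = 912*253*1000/20.4 * (0.001516129032 + 0.001624264706)
t = 35520 s

35520


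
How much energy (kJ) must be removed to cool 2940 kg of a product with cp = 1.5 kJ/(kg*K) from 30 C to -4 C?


dT = 30 - (-4) = 34 K
Q = m * cp * dT = 2940 * 1.5 * 34
Q = 149940 kJ

149940


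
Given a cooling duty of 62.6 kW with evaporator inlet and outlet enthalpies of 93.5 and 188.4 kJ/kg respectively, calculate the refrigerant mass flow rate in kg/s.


dh = 188.4 - 93.5 = 94.9 kJ/kg
m_dot = Q / dh = 62.6 / 94.9 = 0.6596 kg/s

0.6596


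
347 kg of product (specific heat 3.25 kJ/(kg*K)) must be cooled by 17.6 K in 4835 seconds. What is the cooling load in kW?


Q = m * cp * dT / t
Q = 347 * 3.25 * 17.6 / 4835
Q = 4.105 kW

4.105


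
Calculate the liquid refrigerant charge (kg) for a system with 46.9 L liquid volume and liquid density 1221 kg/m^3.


Charge = V * rho / 1000
Charge = 46.9 * 1221 / 1000
Charge = 57.26 kg

57.26


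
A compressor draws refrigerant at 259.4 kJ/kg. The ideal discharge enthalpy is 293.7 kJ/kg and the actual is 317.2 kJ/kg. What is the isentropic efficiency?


dh_ideal = 293.7 - 259.4 = 34.3 kJ/kg
dh_actual = 317.2 - 259.4 = 57.8 kJ/kg
eta_s = dh_ideal / dh_actual = 34.3 / 57.8
eta_s = 0.5934

0.5934


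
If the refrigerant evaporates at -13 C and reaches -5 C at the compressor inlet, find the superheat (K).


Superheat = T_suction - T_evap
Superheat = -5 - (-13)
Superheat = 8 K

8


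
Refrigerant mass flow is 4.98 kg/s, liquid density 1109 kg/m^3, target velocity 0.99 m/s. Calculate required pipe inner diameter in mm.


A = m_dot / (rho * v) = 4.98 / (1109 * 0.99) = 0.00453589092 m^2
d = sqrt(4*A/pi) * 1000
d = 76.0 mm

76.0


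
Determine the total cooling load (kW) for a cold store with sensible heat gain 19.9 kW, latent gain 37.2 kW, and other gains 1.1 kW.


Q_total = Q_s + Q_l + Q_misc
Q_total = 19.9 + 37.2 + 1.1
Q_total = 58.2 kW

58.2


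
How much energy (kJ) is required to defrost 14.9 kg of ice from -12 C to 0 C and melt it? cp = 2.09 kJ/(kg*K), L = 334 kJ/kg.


Sensible heat = cp * dT = 2.09 * 12 = 25.08 kJ/kg
Total per kg = 25.08 + 334 = 359.08 kJ/kg
Q = m * total = 14.9 * 359.08
Q = 5350.3 kJ

5350.3


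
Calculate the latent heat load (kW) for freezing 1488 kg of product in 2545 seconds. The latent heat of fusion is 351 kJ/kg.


Q_lat = m * h_fg / t
Q_lat = 1488 * 351 / 2545
Q_lat = 205.22 kW

205.22


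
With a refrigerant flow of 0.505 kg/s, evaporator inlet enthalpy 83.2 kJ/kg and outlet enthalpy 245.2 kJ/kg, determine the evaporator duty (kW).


dh = 245.2 - 83.2 = 162.0 kJ/kg
Q_evap = m_dot * dh = 0.505 * 162.0
Q_evap = 81.81 kW

81.81
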